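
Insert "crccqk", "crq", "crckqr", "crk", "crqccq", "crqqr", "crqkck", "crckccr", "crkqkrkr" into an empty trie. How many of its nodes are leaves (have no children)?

7

A leaf is a node with no children — equivalently, the end of a word that is not a proper prefix of any other stored word.
Those words: "crccqk", "crckccr", "crckqr", "crkqkrkr", "crqccq", "crqkck", "crqqr"
Leaf count: 7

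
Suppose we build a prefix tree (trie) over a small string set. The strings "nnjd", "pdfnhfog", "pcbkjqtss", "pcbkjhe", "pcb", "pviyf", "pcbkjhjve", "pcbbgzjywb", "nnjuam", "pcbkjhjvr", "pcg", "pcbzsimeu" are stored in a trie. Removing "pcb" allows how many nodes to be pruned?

Walk "pcb" from the leaf back toward the root, removing each node that no remaining word uses.
Every node on "pcb" is still needed (e.g. by "pcbkjqtss"), so nothing is freed.
Nodes removed: 0

0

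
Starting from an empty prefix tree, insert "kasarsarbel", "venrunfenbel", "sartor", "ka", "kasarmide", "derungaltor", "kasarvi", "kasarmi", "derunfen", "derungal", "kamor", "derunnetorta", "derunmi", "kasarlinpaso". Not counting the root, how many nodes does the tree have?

Trace insertions, counting only characters that open a new branch:
  "kasarsarbel" → 11 new (k, a, s, a, r, s, a, r, b, e, l)
  "venrunfenbel" → 12 new (v, e, n, r, u, n, f, e, n, b, e, l)
  "sartor" → 6 new (s, a, r, t, o, r)
  "ka" → prefix "ka" already present; 0 new (none)
  "kasarmide" → prefix "kasar" already present; 4 new (m, i, d, e)
  "derungaltor" → 11 new (d, e, r, u, n, g, a, l, t, o, r)
  "kasarvi" → prefix "kasar" already present; 2 new (v, i)
  "kasarmi" → prefix "kasarmi" already present; 0 new (none)
  "derunfen" → prefix "derun" already present; 3 new (f, e, n)
  "derungal" → prefix "derungal" already present; 0 new (none)
  "kamor" → prefix "ka" already present; 3 new (m, o, r)
  "derunnetorta" → prefix "derun" already present; 7 new (n, e, t, o, r, t, a)
  "derunmi" → prefix "derun" already present; 2 new (m, i)
  "kasarlinpaso" → prefix "kasar" already present; 7 new (l, i, n, p, a, s, o)
Total nodes = 11 + 12 + 6 + 0 + 4 + 11 + 2 + 0 + 3 + 0 + 3 + 7 + 2 + 7 = 68

68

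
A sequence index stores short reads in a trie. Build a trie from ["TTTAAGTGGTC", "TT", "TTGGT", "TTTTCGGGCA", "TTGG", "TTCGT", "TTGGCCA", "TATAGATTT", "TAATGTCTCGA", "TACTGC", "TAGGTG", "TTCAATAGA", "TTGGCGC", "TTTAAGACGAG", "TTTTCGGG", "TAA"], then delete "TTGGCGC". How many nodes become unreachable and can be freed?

2

Walk "TTGGCGC" from the leaf back toward the root, removing each node that no remaining word uses.
The suffix "GC" (2 nodes) is used only by "TTGGCGC"; the node for "TTGGC" still has the child "C", so pruning stops there.
Nodes removed: 2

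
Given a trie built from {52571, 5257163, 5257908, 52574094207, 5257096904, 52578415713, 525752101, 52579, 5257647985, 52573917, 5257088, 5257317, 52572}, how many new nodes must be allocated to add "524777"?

Walking "524777" from the root, the first 2 characters ("52") follow existing edges; "4" is the first miss.
So 6 − 2 = 4 new nodes.

4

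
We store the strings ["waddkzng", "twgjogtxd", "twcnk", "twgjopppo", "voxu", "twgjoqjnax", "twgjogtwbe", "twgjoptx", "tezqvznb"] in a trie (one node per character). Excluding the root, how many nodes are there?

45

Insert word by word; a character creates a node only if that edge doesn't already exist:
  "waddkzng" → 8 new (w, a, d, d, k, z, n, g)
  "twgjogtxd" → 9 new (t, w, g, j, o, g, t, x, d)
  "twcnk" → prefix "tw" already present; 3 new (c, n, k)
  "twgjopppo" → prefix "twgjo" already present; 4 new (p, p, p, o)
  "voxu" → 4 new (v, o, x, u)
  "twgjoqjnax" → prefix "twgjo" already present; 5 new (q, j, n, a, x)
  "twgjogtwbe" → prefix "twgjogt" already present; 3 new (w, b, e)
  "twgjoptx" → prefix "twgjop" already present; 2 new (t, x)
  "tezqvznb" → prefix "t" already present; 7 new (e, z, q, v, z, n, b)
Total nodes = 8 + 9 + 3 + 4 + 4 + 5 + 3 + 2 + 7 = 45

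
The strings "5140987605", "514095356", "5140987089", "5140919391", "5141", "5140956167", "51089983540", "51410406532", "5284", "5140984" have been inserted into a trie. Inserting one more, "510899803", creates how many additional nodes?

2

The longest prefix of "510899803" already in the trie is "5108998" (length 7).
So 9 − 7 = 2 new nodes.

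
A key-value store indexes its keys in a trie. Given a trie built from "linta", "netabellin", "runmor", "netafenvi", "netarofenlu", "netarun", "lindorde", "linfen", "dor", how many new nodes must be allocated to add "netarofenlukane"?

4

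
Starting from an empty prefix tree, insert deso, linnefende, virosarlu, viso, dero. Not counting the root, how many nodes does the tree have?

Trie structure (* marks end of a word):
(root)
├─ d
│  └─ e
│     ├─ r
│     │  └─ o *
│     └─ s
│        └─ o *
├─ l
│  └─ i
│     └─ n
│        └─ n
│           └─ e
│              └─ f
│                 └─ e
│                    └─ n
│                       └─ d
│                          └─ e *
└─ v
   └─ i
      ├─ r
      │  └─ o
      │     └─ s
      │        └─ a
      │           └─ r
      │              └─ l
      │                 └─ u *
      └─ s
         └─ o *
Counting every labelled node above: 27.

27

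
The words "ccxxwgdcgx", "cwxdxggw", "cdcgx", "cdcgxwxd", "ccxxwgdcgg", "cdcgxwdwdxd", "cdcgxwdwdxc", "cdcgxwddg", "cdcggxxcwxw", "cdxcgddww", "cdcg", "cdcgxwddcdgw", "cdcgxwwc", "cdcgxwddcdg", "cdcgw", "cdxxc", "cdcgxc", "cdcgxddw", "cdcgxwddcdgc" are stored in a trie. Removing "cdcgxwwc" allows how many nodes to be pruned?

2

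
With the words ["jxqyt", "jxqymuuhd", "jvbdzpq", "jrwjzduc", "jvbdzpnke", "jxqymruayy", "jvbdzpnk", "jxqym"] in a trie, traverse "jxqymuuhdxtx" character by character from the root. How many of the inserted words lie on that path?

Traverse "jxqymuuhdxtx" character by character; count nodes along the way that are marked as word ends.
Prefixes of the query that are stored words: "jxqym", "jxqymuuhd"
Count: 2

2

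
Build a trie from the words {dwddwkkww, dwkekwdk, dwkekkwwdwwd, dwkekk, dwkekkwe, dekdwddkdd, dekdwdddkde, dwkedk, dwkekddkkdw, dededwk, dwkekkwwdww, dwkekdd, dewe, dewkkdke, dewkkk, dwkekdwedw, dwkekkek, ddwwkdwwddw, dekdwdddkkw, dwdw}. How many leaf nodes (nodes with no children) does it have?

17

A leaf is a node with no children — equivalently, the end of a word that is not a proper prefix of any other stored word.
Those words: "ddwwkdwwddw", "dededwk", "dekdwdddkde", "dekdwdddkkw", "dekdwddkdd", "dewe", "dewkkdke", "dewkkk", "dwddwkkww", "dwdw", "dwkedk", "dwkekddkkdw", "dwkekdwedw", "dwkekkek", "dwkekkwe", "dwkekkwwdwwd", "dwkekwdk"
Leaf count: 17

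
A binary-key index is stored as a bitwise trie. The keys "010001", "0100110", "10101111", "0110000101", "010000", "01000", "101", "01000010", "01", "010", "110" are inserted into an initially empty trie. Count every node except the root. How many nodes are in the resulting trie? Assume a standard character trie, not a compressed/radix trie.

Count nodes per top-level branch (shared prefixes stored once):
  '0'-branch (01, 010, 01000, 010000, 01000010, 010001, 0100110, 0110000101): 20 nodes
  '1'-branch (101, 10101111, 110): 10 nodes
Sum: 30

30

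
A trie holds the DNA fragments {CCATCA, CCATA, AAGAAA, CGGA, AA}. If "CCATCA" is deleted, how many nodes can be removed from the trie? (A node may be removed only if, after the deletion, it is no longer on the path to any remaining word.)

Walk "CCATCA" from the leaf back toward the root, removing each node that no remaining word uses.
The suffix "CA" (2 nodes) is used only by "CCATCA"; the node for "CCAT" still has the child "A", so pruning stops there.
Nodes removed: 2

2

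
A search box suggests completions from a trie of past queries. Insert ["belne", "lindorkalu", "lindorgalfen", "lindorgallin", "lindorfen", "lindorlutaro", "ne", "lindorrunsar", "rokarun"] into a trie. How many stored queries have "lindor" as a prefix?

6

Traverse to the node for "lindor", then collect every word in that subtree.
Words under "lindor": lindorfen, lindorgalfen, lindorgallin, lindorkalu, lindorlutaro, lindorrunsar
Count: 6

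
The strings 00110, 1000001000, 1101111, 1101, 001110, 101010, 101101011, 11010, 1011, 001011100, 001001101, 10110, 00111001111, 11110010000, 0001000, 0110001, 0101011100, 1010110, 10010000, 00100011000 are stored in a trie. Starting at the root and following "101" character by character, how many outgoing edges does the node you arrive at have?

Follow the path "101" to its node, then look at its outgoing edges.
Characters that immediately follow "101" among the stored strings: {0, 1}.
That node has 2 child edges.

2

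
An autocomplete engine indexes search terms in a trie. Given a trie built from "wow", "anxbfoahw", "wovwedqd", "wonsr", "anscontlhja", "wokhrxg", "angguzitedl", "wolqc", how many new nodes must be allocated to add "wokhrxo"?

1

"wokhrx" is already a path in the trie; the remaining "o" must be added.
So 7 − 6 = 1 new nodes.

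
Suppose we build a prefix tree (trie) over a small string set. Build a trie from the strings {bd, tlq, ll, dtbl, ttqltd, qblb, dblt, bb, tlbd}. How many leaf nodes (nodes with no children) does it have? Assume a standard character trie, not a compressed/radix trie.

A leaf is a node with no children — equivalently, the end of a word that is not a proper prefix of any other stored word.
Those words: "bb", "bd", "dblt", "dtbl", "ll", "qblb", "tlbd", "tlq", "ttqltd"
Leaf count: 9

9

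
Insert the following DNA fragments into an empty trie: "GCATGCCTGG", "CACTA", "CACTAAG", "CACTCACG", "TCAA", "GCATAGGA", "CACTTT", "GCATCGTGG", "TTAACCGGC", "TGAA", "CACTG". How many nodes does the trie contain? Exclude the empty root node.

Count nodes per top-level branch (shared prefixes stored once):
  'C'-branch (CACTA, CACTAAG, CACTCACG, CACTG, CACTTT): 14 nodes
  'G'-branch (GCATAGGA, GCATCGTGG, GCATGCCTGG): 19 nodes
  'T'-branch (TCAA, TGAA, TTAACCGGC): 15 nodes
Sum: 48

48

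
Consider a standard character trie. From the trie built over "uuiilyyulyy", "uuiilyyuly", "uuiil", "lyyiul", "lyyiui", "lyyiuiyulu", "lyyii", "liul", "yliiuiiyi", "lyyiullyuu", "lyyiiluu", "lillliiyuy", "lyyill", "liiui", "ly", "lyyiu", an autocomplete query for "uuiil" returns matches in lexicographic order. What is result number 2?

Filter for "uuiil…" and sort: "uuiil", "uuiilyyuly", "uuiilyyulyy"
Position 2: uuiilyyuly

uuiilyyuly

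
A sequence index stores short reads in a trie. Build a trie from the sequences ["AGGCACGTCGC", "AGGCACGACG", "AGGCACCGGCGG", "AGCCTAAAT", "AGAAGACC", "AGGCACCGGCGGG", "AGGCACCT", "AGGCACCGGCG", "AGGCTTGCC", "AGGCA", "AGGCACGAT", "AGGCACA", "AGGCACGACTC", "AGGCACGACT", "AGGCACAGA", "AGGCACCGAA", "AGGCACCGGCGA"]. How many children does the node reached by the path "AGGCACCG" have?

The children of the "AGGCACCG" node are the distinct next characters among strings starting with "AGGCACCG".
Characters that immediately follow "AGGCACCG" among the stored strings: {A, G}.
That node has 2 child edges.

2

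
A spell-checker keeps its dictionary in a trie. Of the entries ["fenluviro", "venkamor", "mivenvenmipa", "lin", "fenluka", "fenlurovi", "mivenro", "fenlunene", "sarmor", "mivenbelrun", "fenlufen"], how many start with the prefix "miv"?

3

Traverse to the node for "miv", then collect every word in that subtree.
Matches: "mivenbelrun", "mivenro", "mivenvenmipa"
Count: 3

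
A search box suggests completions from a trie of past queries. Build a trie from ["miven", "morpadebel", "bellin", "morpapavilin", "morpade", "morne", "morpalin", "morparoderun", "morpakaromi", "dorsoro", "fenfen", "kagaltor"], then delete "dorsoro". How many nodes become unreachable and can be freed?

7

A node on "dorsoro"'s path can go only if nothing else ends at it or branches off below it.
No other word shares any prefix with "dorsoro", so all 7 of its nodes go.
Nodes removed: 7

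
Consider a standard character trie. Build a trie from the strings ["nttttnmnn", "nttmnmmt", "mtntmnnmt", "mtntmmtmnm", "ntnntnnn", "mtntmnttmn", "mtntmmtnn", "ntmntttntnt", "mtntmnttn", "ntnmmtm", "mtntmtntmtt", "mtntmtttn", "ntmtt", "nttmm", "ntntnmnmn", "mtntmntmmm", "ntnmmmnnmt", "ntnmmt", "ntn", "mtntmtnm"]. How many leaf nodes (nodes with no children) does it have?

A leaf is a node with no children — equivalently, the end of a word that is not a proper prefix of any other stored word.
Those words: "mtntmmtmnm", "mtntmmtnn", "mtntmnnmt", "mtntmntmmm", "mtntmnttmn", "mtntmnttn", "mtntmtnm", "mtntmtntmtt", "mtntmtttn", "ntmntttntnt", "ntmtt", "ntnmmmnnmt", "ntnmmtm", "ntnntnnn", "ntntnmnmn", "nttmm", "nttmnmmt", "nttttnmnn"
Leaf count: 18

18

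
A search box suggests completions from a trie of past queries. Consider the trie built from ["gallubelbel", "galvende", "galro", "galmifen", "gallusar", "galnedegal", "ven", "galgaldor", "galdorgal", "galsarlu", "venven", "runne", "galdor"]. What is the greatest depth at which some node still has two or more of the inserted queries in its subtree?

The deepest shared node is where two words last agree before diverging.
e.g. "galdor" and "galdorgal" share the prefix "galdor" of length 6; no pair shares a longer one.
Longest shared-prefix length: 6

6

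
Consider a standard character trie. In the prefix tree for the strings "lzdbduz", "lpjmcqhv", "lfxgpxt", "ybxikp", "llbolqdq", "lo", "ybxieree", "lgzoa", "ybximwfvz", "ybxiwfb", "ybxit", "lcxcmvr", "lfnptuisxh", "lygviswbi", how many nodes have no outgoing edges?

14

Leaves are exactly the stored words that no other stored word extends.
Those words: "lcxcmvr", "lfnptuisxh", "lfxgpxt", "lgzoa", "llbolqdq", "lo", "lpjmcqhv", "lygviswbi", "lzdbduz", "ybxieree", "ybxikp", "ybximwfvz", "ybxit", "ybxiwfb"
Leaf count: 14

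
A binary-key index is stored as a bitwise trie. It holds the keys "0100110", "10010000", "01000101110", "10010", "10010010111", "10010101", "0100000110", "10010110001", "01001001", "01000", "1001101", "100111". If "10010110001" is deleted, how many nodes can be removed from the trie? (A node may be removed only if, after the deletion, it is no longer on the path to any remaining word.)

5

After clearing the end-marker at "10010110001", prune upward until reaching a node still needed by another word.
The suffix "10001" (5 nodes) is used only by "10010110001"; the node for "100101" still has the child "0", so pruning stops there.
Nodes removed: 5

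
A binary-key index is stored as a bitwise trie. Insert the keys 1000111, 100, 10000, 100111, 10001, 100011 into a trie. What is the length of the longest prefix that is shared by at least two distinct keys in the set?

The deepest shared node is where two words last agree before diverging.
e.g. "100011" and "1000111" share the prefix "100011" of length 6; no pair shares a longer one.
Longest shared-prefix length: 6

6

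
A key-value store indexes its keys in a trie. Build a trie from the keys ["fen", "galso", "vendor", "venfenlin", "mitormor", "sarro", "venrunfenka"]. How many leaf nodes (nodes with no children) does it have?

7

Leaves are exactly the stored words that no other stored word extends.
Those words: "fen", "galso", "mitormor", "sarro", "vendor", "venfenlin", "venrunfenka"
Leaf count: 7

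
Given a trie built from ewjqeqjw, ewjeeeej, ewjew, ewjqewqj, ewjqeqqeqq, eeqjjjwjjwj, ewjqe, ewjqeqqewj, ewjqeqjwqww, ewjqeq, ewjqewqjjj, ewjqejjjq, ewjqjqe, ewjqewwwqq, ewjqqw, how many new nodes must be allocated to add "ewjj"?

1

The longest prefix of "ewjj" already in the trie is "ewj" (length 3).
Each of the 1 remaining characters creates one node.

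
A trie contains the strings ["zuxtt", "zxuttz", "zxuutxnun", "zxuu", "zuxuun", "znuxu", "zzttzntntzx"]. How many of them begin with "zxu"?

3

Traverse to the node for "zxu", then collect every word in that subtree.
Matches: "zxuttz", "zxuu", "zxuutxnun"
Count: 3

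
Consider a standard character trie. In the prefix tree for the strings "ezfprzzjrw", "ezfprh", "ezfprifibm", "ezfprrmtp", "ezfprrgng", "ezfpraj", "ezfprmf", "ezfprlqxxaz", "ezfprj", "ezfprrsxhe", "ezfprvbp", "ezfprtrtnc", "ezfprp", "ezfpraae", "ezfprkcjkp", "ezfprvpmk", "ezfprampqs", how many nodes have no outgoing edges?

17

Leaves are exactly the stored words that no other stored word extends.
Those words: "ezfpraae", "ezfpraj", "ezfprampqs", "ezfprh", "ezfprifibm", "ezfprj", "ezfprkcjkp", "ezfprlqxxaz", "ezfprmf", "ezfprp", "ezfprrgng", "ezfprrmtp", "ezfprrsxhe", "ezfprtrtnc", "ezfprvbp", "ezfprvpmk", "ezfprzzjrw"
Leaf count: 17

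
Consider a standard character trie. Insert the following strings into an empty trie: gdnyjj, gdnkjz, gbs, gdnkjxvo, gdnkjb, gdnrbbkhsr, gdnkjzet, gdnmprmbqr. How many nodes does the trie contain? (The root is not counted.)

31

Count nodes per top-level branch (shared prefixes stored once):
  'g'-branch (gbs, gdnkjb, gdnkjxvo, gdnkjz, gdnkjzet, gdnmprmbqr, gdnrbbkhsr, gdnyjj): 31 nodes
Sum: 31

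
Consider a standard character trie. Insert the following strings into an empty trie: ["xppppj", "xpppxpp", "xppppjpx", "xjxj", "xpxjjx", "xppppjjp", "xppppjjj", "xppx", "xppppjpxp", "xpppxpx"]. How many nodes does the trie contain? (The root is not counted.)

For each word, the new-node count is its length minus the longest prefix already in the trie:
  "xppppj" → 6 new (x, p, p, p, p, j)
  "xpppxpp" → prefix "xppp" already present; 3 new (x, p, p)
  "xppppjpx" → prefix "xppppj" already present; 2 new (p, x)
  "xjxj" → prefix "x" already present; 3 new (j, x, j)
  "xpxjjx" → prefix "xp" already present; 4 new (x, j, j, x)
  "xppppjjp" → prefix "xppppj" already present; 2 new (j, p)
  "xppppjjj" → prefix "xppppjj" already present; 1 new (j)
  "xppx" → prefix "xpp" already present; 1 new (x)
  "xppppjpxp" → prefix "xppppjpx" already present; 1 new (p)
  "xpppxpx" → prefix "xpppxp" already present; 1 new (x)
Total nodes = 6 + 3 + 2 + 3 + 4 + 2 + 1 + 1 + 1 + 1 = 24

24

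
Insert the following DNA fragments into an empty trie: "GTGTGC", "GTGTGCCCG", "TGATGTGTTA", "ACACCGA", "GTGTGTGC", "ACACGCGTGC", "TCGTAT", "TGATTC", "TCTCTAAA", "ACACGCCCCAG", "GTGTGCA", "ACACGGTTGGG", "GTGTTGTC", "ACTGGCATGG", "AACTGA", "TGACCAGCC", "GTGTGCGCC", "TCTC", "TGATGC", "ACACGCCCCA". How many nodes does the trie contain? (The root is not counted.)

87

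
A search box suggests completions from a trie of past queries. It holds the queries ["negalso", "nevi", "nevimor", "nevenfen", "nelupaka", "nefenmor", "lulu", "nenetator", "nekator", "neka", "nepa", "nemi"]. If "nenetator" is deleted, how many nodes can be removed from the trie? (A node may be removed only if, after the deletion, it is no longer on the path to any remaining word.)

7

A node on "nenetator"'s path can go only if nothing else ends at it or branches off below it.
The suffix "netator" (7 nodes) is used only by "nenetator"; the node for "ne" still has the child "g", so pruning stops there.
Nodes removed: 7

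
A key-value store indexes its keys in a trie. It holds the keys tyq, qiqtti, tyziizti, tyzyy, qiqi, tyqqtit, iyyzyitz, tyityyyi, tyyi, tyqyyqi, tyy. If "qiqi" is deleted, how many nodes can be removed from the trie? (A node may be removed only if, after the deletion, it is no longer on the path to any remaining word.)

1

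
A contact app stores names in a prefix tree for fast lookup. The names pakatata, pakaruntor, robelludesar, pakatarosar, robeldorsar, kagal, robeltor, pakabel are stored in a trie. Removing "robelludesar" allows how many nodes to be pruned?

7

After clearing the end-marker at "robelludesar", prune upward until reaching a node still needed by another word.
The suffix "ludesar" (7 nodes) is used only by "robelludesar"; the node for "robel" still has the child "d", so pruning stops there.
Nodes removed: 7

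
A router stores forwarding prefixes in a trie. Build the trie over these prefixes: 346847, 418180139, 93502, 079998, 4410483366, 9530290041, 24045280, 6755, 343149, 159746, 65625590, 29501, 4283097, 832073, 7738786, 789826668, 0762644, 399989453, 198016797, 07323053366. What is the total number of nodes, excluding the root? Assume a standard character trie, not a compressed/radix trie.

134

For each word, the new-node count is its length minus the longest prefix already in the trie:
  "346847" → 6 new (3, 4, 6, 8, 4, 7)
  "418180139" → 9 new (4, 1, 8, 1, 8, 0, 1, 3, 9)
  "93502" → 5 new (9, 3, 5, 0, 2)
  "079998" → 6 new (0, 7, 9, 9, 9, 8)
  "4410483366" → prefix "4" already present; 9 new (4, 1, 0, 4, 8, 3, 3, 6, 6)
  "9530290041" → prefix "9" already present; 9 new (5, 3, 0, 2, 9, 0, 0, 4, 1)
  "24045280" → 8 new (2, 4, 0, 4, 5, 2, 8, 0)
  "6755" → 4 new (6, 7, 5, 5)
  "343149" → prefix "34" already present; 4 new (3, 1, 4, 9)
  "159746" → 6 new (1, 5, 9, 7, 4, 6)
  "65625590" → prefix "6" already present; 7 new (5, 6, 2, 5, 5, 9, 0)
  "29501" → prefix "2" already present; 4 new (9, 5, 0, 1)
  "4283097" → prefix "4" already present; 6 new (2, 8, 3, 0, 9, 7)
  "832073" → 6 new (8, 3, 2, 0, 7, 3)
  "7738786" → 7 new (7, 7, 3, 8, 7, 8, 6)
  "789826668" → prefix "7" already present; 8 new (8, 9, 8, 2, 6, 6, 6, 8)
  "0762644" → prefix "07" already present; 5 new (6, 2, 6, 4, 4)
  "399989453" → prefix "3" already present; 8 new (9, 9, 9, 8, 9, 4, 5, 3)
  "198016797" → prefix "1" already present; 8 new (9, 8, 0, 1, 6, 7, 9, 7)
  "07323053366" → prefix "07" already present; 9 new (3, 2, 3, 0, 5, 3, 3, 6, 6)
Total nodes = 6 + 9 + 5 + 6 + 9 + 9 + 8 + 4 + 4 + 6 + 7 + 4 + 6 + 6 + 7 + 8 + 5 + 8 + 8 + 9 = 134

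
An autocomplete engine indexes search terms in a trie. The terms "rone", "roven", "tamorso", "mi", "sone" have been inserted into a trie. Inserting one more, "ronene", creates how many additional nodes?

Walking "ronene" from the root, the first 4 characters ("rone") follow existing edges; "n" is the first miss.
So 6 − 4 = 2 new nodes.

2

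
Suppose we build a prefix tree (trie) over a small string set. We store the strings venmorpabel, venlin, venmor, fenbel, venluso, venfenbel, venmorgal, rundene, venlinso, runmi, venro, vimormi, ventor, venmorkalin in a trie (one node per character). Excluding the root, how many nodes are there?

Count nodes per top-level branch (shared prefixes stored once):
  'f'-branch (fenbel): 6 nodes
  'r'-branch (rundene, runmi): 9 nodes
  'v'-branch (venfenbel, venlin, venlinso, venluso, venmor, venmorgal, venmorkalin, venmorpabel, venro, ventor, vimormi): 44 nodes
Sum: 59

59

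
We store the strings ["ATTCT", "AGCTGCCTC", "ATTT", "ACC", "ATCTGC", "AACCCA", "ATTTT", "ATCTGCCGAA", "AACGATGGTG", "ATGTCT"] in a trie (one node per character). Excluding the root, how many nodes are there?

41

Count nodes per top-level branch (shared prefixes stored once):
  'A'-branch (AACCCA, AACGATGGTG, ACC, AGCTGCCTC, ATCTGC, ATCTGCCGAA, ATGTCT, ATTCT, ATTT, ATTTT): 41 nodes
Sum: 41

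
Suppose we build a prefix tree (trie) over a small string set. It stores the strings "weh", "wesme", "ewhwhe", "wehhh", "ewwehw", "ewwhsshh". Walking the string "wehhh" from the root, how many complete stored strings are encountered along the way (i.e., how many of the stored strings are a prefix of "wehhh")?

Check each prefix of "wehhh" against the stored set — each match is an end-marker on the path.
Prefixes of the query that are stored words: "weh", "wehhh"
Count: 2

2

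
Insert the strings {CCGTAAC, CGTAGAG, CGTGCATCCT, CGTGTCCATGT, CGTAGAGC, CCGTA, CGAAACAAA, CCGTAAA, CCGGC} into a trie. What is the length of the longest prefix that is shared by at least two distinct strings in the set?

7

The deepest shared node is where two words last agree before diverging.
e.g. "CGTAGAG" and "CGTAGAGC" share the prefix "CGTAGAG" of length 7; no pair shares a longer one.
Longest shared-prefix length: 7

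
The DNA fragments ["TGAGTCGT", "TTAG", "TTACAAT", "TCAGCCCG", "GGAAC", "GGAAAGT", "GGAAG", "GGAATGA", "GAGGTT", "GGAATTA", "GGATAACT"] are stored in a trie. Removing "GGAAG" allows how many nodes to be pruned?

Walk "GGAAG" from the leaf back toward the root, removing each node that no remaining word uses.
The suffix "G" (1 node) is used only by "GGAAG"; the node for "GGAA" still has the child "C", so pruning stops there.
Nodes removed: 1

1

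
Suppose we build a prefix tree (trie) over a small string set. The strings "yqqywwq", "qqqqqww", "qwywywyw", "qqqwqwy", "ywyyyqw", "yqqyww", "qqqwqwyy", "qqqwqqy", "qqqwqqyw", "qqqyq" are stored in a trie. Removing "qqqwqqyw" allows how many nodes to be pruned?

A node on "qqqwqqyw"'s path can go only if nothing else ends at it or branches off below it.
The suffix "w" (1 node) is used only by "qqqwqqyw"; "qqqwqqy" is itself a stored word, so pruning stops there.
Nodes removed: 1

1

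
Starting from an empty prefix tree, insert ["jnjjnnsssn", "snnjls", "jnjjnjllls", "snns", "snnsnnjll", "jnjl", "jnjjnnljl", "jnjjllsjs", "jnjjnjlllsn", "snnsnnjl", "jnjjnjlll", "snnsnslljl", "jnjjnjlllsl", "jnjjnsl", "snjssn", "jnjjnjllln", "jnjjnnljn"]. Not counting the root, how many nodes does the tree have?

51

For each word, the new-node count is its length minus the longest prefix already in the trie:
  "jnjjnnsssn" → 10 new (j, n, j, j, n, n, s, s, s, n)
  "snnjls" → 6 new (s, n, n, j, l, s)
  "jnjjnjllls" → prefix "jnjjn" already present; 5 new (j, l, l, l, s)
  "snns" → prefix "snn" already present; 1 new (s)
  "snnsnnjll" → prefix "snns" already present; 5 new (n, n, j, l, l)
  "jnjl" → prefix "jnj" already present; 1 new (l)
  "jnjjnnljl" → prefix "jnjjnn" already present; 3 new (l, j, l)
  "jnjjllsjs" → prefix "jnjj" already present; 5 new (l, l, s, j, s)
  "jnjjnjlllsn" → prefix "jnjjnjllls" already present; 1 new (n)
  "snnsnnjl" → prefix "snnsnnjl" already present; 0 new (none)
  "jnjjnjlll" → prefix "jnjjnjlll" already present; 0 new (none)
  "snnsnslljl" → prefix "snnsn" already present; 5 new (s, l, l, j, l)
  "jnjjnjlllsl" → prefix "jnjjnjllls" already present; 1 new (l)
  "jnjjnsl" → prefix "jnjjn" already present; 2 new (s, l)
  "snjssn" → prefix "sn" already present; 4 new (j, s, s, n)
  "jnjjnjllln" → prefix "jnjjnjlll" already present; 1 new (n)
  "jnjjnnljn" → prefix "jnjjnnlj" already present; 1 new (n)
Total nodes = 10 + 6 + 5 + 1 + 5 + 1 + 3 + 5 + 1 + 0 + 0 + 5 + 1 + 2 + 4 + 1 + 1 = 51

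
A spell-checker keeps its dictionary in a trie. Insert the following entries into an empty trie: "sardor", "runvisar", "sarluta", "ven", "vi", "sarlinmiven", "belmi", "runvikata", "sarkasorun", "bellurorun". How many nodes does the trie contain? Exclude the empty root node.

Insert word by word; a character creates a node only if that edge doesn't already exist:
  "sardor" → 6 new (s, a, r, d, o, r)
  "runvisar" → 8 new (r, u, n, v, i, s, a, r)
  "sarluta" → prefix "sar" already present; 4 new (l, u, t, a)
  "ven" → 3 new (v, e, n)
  "vi" → prefix "v" already present; 1 new (i)
  "sarlinmiven" → prefix "sarl" already present; 7 new (i, n, m, i, v, e, n)
  "belmi" → 5 new (b, e, l, m, i)
  "runvikata" → prefix "runvi" already present; 4 new (k, a, t, a)
  "sarkasorun" → prefix "sar" already present; 7 new (k, a, s, o, r, u, n)
  "bellurorun" → prefix "bel" already present; 7 new (l, u, r, o, r, u, n)
Total nodes = 6 + 8 + 4 + 3 + 1 + 7 + 5 + 4 + 7 + 7 = 52

52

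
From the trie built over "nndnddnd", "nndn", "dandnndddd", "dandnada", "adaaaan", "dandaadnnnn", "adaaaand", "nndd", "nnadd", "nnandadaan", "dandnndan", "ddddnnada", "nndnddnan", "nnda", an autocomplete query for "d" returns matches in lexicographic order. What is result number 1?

dandaadnnnn

Filter for "d…" and sort: "dandaadnnnn", "dandnada", "dandnndan", "dandnndddd", "ddddnnada"
Position 1: dandaadnnnn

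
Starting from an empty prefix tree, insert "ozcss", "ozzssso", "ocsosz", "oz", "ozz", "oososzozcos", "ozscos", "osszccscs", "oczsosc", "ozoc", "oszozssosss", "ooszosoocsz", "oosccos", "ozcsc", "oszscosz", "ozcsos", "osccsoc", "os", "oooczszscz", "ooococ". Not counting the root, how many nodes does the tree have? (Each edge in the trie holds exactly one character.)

88

For each word, the new-node count is its length minus the longest prefix already in the trie:
  "ozcss" → 5 new (o, z, c, s, s)
  "ozzssso" → prefix "oz" already present; 5 new (z, s, s, s, o)
  "ocsosz" → prefix "o" already present; 5 new (c, s, o, s, z)
  "oz" → prefix "oz" already present; 0 new (none)
  "ozz" → prefix "ozz" already present; 0 new (none)
  "oososzozcos" → prefix "o" already present; 10 new (o, s, o, s, z, o, z, c, o, s)
  "ozscos" → prefix "oz" already present; 4 new (s, c, o, s)
  "osszccscs" → prefix "o" already present; 8 new (s, s, z, c, c, s, c, s)
  "oczsosc" → prefix "oc" already present; 5 new (z, s, o, s, c)
  "ozoc" → prefix "oz" already present; 2 new (o, c)
  "oszozssosss" → prefix "os" already present; 9 new (z, o, z, s, s, o, s, s, s)
  "ooszosoocsz" → prefix "oos" already present; 8 new (z, o, s, o, o, c, s, z)
  "oosccos" → prefix "oos" already present; 4 new (c, c, o, s)
  "ozcsc" → prefix "ozcs" already present; 1 new (c)
  "oszscosz" → prefix "osz" already present; 5 new (s, c, o, s, z)
  "ozcsos" → prefix "ozcs" already present; 2 new (o, s)
  "osccsoc" → prefix "os" already present; 5 new (c, c, s, o, c)
  "os" → prefix "os" already present; 0 new (none)
  "oooczszscz" → prefix "oo" already present; 8 new (o, c, z, s, z, s, c, z)
  "ooococ" → prefix "oooc" already present; 2 new (o, c)
Total nodes = 5 + 5 + 5 + 0 + 0 + 10 + 4 + 8 + 5 + 2 + 9 + 8 + 4 + 1 + 5 + 2 + 5 + 0 + 8 + 2 = 88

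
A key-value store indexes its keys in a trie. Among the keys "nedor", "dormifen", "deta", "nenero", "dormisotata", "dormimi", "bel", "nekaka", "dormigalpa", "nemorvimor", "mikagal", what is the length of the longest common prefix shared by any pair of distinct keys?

Look for the deepest trie node that still has at least two words in its subtree.
"dormifen" and "dormigalpa" agree on "dormi" (5 characters) before diverging; nothing deeper is shared.
Longest shared-prefix length: 5

5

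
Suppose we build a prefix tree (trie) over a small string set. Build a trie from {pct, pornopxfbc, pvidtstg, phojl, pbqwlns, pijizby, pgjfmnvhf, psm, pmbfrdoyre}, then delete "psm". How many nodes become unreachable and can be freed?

A node on "psm"'s path can go only if nothing else ends at it or branches off below it.
The suffix "sm" (2 nodes) is used only by "psm"; the node for "p" still has the child "c", so pruning stops there.
Nodes removed: 2

2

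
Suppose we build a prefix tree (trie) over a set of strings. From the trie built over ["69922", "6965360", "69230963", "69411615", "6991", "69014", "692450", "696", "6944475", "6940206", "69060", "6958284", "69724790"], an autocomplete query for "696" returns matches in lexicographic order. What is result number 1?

DFS of the "696" subtree visits, in order: "696", "6965360"
Position 1: 696

696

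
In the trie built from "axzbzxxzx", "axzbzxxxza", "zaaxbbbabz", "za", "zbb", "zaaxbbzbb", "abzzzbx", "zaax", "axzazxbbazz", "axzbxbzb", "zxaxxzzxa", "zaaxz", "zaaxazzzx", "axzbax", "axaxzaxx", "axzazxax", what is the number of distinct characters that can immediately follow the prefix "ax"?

Follow the path "ax" to its node, then look at its outgoing edges.
Distinct next characters after "ax": a, z.
That node has 2 child edges.

2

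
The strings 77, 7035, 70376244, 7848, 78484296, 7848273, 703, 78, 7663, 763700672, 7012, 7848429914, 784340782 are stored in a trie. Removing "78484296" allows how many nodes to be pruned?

1

A node on "78484296"'s path can go only if nothing else ends at it or branches off below it.
The suffix "6" (1 node) is used only by "78484296"; the node for "7848429" still has the child "9", so pruning stops there.
Nodes removed: 1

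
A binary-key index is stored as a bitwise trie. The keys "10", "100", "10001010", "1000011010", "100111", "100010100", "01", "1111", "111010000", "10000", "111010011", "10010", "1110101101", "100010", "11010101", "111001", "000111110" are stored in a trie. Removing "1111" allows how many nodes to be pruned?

1

Walk "1111" from the leaf back toward the root, removing each node that no remaining word uses.
The suffix "1" (1 node) is used only by "1111"; the node for "111" still has the child "0", so pruning stops there.
Nodes removed: 1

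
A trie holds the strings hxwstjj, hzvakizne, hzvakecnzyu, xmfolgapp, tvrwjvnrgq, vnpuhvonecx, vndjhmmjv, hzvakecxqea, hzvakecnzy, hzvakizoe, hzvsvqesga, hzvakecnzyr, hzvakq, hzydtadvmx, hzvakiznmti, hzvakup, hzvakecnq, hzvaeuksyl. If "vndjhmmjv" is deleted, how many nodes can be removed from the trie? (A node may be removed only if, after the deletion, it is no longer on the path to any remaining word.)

Walk "vndjhmmjv" from the leaf back toward the root, removing each node that no remaining word uses.
The suffix "djhmmjv" (7 nodes) is used only by "vndjhmmjv"; the node for "vn" still has the child "p", so pruning stops there.
Nodes removed: 7

7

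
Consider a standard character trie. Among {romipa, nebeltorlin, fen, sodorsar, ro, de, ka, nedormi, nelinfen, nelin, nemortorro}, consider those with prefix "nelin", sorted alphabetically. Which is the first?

Words with prefix "nelin", in lexicographic order: "nelin", "nelinfen"
The 1st is nelin.

nelin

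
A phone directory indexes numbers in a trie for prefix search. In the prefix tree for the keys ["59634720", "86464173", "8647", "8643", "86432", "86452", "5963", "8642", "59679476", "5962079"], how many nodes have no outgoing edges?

8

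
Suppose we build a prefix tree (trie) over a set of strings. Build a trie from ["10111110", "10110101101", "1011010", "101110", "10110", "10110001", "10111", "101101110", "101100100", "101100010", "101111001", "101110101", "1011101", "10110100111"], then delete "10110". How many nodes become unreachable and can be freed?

Walk "10110" from the leaf back toward the root, removing each node that no remaining word uses.
Every node on "10110" is still needed (e.g. by "10110101101"), so nothing is freed.
Nodes removed: 0

0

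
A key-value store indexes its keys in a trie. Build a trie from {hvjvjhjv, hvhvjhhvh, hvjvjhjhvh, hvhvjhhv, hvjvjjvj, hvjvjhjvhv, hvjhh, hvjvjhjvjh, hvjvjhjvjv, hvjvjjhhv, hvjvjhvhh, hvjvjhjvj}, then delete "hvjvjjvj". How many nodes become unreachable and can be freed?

2

Walk "hvjvjjvj" from the leaf back toward the root, removing each node that no remaining word uses.
The suffix "vj" (2 nodes) is used only by "hvjvjjvj"; the node for "hvjvjj" still has the child "h", so pruning stops there.
Nodes removed: 2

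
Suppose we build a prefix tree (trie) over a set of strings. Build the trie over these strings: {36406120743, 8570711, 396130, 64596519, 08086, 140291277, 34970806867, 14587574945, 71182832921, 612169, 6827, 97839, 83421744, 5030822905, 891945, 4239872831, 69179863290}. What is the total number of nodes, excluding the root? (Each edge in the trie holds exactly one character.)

Insert word by word; a character creates a node only if that edge doesn't already exist:
  "36406120743" → 11 new (3, 6, 4, 0, 6, 1, 2, 0, 7, 4, 3)
  "8570711" → 7 new (8, 5, 7, 0, 7, 1, 1)
  "396130" → prefix "3" already present; 5 new (9, 6, 1, 3, 0)
  "64596519" → 8 new (6, 4, 5, 9, 6, 5, 1, 9)
  "08086" → 5 new (0, 8, 0, 8, 6)
  "140291277" → 9 new (1, 4, 0, 2, 9, 1, 2, 7, 7)
  "34970806867" → prefix "3" already present; 10 new (4, 9, 7, 0, 8, 0, 6, 8, 6, 7)
  "14587574945" → prefix "14" already present; 9 new (5, 8, 7, 5, 7, 4, 9, 4, 5)
  "71182832921" → 11 new (7, 1, 1, 8, 2, 8, 3, 2, 9, 2, 1)
  "612169" → prefix "6" already present; 5 new (1, 2, 1, 6, 9)
  "6827" → prefix "6" already present; 3 new (8, 2, 7)
  "97839" → 5 new (9, 7, 8, 3, 9)
  "83421744" → prefix "8" already present; 7 new (3, 4, 2, 1, 7, 4, 4)
  "5030822905" → 10 new (5, 0, 3, 0, 8, 2, 2, 9, 0, 5)
  "891945" → prefix "8" already present; 5 new (9, 1, 9, 4, 5)
  "4239872831" → 10 new (4, 2, 3, 9, 8, 7, 2, 8, 3, 1)
  "69179863290" → prefix "6" already present; 10 new (9, 1, 7, 9, 8, 6, 3, 2, 9, 0)
Total nodes = 11 + 7 + 5 + 8 + 5 + 9 + 10 + 9 + 11 + 5 + 3 + 5 + 7 + 10 + 5 + 10 + 10 = 130

130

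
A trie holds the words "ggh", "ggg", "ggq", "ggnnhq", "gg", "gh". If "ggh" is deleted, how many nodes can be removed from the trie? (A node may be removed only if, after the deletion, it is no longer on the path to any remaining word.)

A node on "ggh"'s path can go only if nothing else ends at it or branches off below it.
The suffix "h" (1 node) is used only by "ggh"; the node for "gg" still has the child "g", so pruning stops there.
Nodes removed: 1

1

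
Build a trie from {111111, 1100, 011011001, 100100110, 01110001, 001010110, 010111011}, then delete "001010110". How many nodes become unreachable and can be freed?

8

A node on "001010110"'s path can go only if nothing else ends at it or branches off below it.
The suffix "01010110" (8 nodes) is used only by "001010110"; the node for "0" still has the child "1", so pruning stops there.
Nodes removed: 8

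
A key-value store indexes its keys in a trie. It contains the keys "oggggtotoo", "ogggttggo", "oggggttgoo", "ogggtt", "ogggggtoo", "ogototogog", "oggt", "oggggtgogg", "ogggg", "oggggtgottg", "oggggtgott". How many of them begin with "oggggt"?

5

Walk to "oggggt"; the words in its subtree are exactly those with that prefix.
Matches: "oggggtgogg", "oggggtgott", "oggggtgottg", "oggggtotoo", "oggggttgoo"
Count: 5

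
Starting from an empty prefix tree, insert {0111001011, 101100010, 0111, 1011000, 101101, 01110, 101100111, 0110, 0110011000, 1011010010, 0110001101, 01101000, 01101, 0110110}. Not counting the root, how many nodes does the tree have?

45

Count nodes per top-level branch (shared prefixes stored once):
  '0'-branch (0110, 0110001101, 0110011000, 01101, 01101000, 0110110, 0111, 01110, 0111001011): 28 nodes
  '1'-branch (1011000, 101100010, 101100111, 101101, 1011010010): 17 nodes
Sum: 45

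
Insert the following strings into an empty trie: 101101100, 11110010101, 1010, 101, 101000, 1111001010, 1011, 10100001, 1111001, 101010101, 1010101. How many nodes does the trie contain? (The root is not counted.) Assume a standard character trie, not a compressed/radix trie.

Trie structure (* marks end of a word):
(root)
└─ 1
   ├─ 0
   │  └─ 1 *
   │     ├─ 0 *
   │     │  ├─ 0
   │     │  │  └─ 0 *
   │     │  │     └─ 0
   │     │  │        └─ 1 *
   │     │  └─ 1
   │     │     └─ 0
   │     │        └─ 1 *
   │     │           └─ 0
   │     │              └─ 1 *
   │     └─ 1 *
   │        └─ 0
   │           └─ 1
   │              └─ 1
   │                 └─ 0
   │                    └─ 0 *
   └─ 1
      └─ 1
         └─ 1
            └─ 0
               └─ 0
                  └─ 1 *
                     └─ 0
                        └─ 1
                           └─ 0 *
                              └─ 1 *
Counting every labelled node above: 29.

29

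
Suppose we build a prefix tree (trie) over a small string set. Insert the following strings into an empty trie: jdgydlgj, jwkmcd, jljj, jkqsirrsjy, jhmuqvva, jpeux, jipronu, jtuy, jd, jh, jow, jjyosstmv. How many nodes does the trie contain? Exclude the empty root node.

55

Count nodes per top-level branch (shared prefixes stored once):
  'j'-branch (jd, jdgydlgj, jh, jhmuqvva, jipronu, jjyosstmv, jkqsirrsjy, jljj, jow, jpeux, jtuy, jwkmcd): 55 nodes
Sum: 55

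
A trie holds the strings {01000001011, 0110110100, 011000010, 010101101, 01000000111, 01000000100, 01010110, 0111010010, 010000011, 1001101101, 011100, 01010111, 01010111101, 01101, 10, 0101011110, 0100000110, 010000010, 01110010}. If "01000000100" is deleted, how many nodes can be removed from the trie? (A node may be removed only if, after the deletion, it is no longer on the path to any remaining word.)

2

A node on "01000000100"'s path can go only if nothing else ends at it or branches off below it.
The suffix "00" (2 nodes) is used only by "01000000100"; the node for "010000001" still has the child "1", so pruning stops there.
Nodes removed: 2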